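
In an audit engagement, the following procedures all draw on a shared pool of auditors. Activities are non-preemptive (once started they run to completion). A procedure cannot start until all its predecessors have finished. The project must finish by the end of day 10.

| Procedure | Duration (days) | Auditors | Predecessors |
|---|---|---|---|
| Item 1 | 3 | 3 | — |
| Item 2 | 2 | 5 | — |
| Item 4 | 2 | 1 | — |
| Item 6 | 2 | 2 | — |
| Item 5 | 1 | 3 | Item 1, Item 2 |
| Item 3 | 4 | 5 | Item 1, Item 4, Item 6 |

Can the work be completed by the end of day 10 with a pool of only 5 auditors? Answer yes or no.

yes

Schedule Item 1@3, Item 2@1, Item 4@3, Item 6@5, Item 5@6, Item 3@7: d1:5  d2:5  d3:4  d4:4  d5:5  d6:5  d7:5  d8:5  d9:5  d10:5 — peak 5 ≤ 5.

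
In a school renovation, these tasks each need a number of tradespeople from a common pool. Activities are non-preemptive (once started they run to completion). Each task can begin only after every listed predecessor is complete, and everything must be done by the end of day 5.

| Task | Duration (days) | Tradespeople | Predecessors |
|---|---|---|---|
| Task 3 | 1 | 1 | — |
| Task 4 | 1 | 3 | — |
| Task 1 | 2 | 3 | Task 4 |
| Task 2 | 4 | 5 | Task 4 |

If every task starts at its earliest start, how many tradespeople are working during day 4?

5

At early start, day 4 has: Task 2.
Demand: 5 = 5.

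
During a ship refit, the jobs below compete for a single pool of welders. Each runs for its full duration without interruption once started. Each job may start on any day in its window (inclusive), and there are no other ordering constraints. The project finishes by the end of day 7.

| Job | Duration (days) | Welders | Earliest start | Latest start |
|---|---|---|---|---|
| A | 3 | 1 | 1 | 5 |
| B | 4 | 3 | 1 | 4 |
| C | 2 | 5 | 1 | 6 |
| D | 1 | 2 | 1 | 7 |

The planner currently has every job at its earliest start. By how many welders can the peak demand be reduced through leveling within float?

6

Early-start peak: d1:11  d2:9  d3:4  d4:3  d5:0  d6:0  d7:0 ⇒ 11.
Leveled (A@1, B@1, C@5, D@4): d1:4  d2:4  d3:4  d4:5  d5:5  d6:5  d7:0 ⇒ 5.
Reduction 11 − 5 = 6.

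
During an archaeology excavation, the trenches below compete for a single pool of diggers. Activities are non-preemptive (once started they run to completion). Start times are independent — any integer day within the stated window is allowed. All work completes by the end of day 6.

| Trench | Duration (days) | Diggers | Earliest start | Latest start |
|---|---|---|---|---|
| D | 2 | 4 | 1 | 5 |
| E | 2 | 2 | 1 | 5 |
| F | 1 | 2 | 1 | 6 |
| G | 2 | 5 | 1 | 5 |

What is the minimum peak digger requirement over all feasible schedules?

Early-start (D@1, E@1, F@1, G@1) gives peak 13: d1:13  d2:11  d3:0  d4:0  d5:0  d6:0.
Shift E→3, F→3, G→5.
Schedule D@1, E@3, F@3, G@5: d1:4  d2:4  d3:4  d4:2  d5:5  d6:5 — peak 5.

5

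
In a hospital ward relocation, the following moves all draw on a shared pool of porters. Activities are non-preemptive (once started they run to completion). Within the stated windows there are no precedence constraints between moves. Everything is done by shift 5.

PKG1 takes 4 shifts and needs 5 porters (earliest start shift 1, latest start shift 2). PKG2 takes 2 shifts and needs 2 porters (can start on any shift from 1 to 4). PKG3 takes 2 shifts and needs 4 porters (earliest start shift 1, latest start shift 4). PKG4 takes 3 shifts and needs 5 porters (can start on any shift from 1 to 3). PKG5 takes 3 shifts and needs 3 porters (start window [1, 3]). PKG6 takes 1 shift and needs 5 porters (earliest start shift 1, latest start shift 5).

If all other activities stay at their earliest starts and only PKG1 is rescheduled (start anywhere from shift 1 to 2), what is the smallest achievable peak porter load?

19

PKG1@1: s1:24  s2:19  s3:13  s4:5  s5:0 → peak 24
PKG1@2: s1:19  s2:19  s3:13  s4:5  s5:5 → peak 19
Best is PKG1@2, peak 19.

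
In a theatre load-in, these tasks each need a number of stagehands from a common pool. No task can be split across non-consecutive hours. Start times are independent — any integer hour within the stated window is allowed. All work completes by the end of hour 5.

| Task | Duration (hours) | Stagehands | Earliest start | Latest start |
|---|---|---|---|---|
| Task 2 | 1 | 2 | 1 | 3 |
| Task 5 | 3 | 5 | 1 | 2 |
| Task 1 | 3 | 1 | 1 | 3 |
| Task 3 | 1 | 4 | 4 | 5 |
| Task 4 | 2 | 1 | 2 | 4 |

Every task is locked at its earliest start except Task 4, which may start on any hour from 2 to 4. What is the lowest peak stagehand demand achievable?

8

Task 4@2: h1:8  h2:7  h3:7  h4:4  h5:0 → peak 8
Task 4@3: h1:8  h2:6  h3:7  h4:5  h5:0 → peak 8
Task 4@4: h1:8  h2:6  h3:6  h4:5  h5:1 → peak 8
Best is Task 4@2, peak 8.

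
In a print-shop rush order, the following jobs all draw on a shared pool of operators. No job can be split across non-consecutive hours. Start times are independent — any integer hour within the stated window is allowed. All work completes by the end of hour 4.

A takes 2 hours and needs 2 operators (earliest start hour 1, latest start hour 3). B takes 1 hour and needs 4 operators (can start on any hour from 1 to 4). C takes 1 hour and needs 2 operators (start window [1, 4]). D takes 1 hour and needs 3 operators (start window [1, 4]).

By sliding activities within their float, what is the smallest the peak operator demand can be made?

Early-start (A@1, B@1, C@1, D@1) gives peak 11: h1:11  h2:2  h3:0  h4:0.
Shift B→3, D→4.
Schedule A@1, B@3, C@1, D@4: h1:4  h2:2  h3:4  h4:3 — peak 4.
Total operator-hours = 13 over 4 hours ⇒ peak ≥ ⌈13/4⌉ = 4, so 4 is optimal.

4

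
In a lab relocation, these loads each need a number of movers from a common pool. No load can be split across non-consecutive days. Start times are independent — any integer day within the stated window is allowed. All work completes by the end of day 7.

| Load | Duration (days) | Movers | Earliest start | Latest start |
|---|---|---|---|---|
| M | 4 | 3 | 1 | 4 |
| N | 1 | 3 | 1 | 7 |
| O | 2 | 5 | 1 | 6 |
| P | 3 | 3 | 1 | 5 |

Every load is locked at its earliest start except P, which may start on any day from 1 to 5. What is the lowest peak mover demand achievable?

P@1: d1:14  d2:11  d3:6  d4:3  d5:0  d6:0  d7:0 → peak 14
P@2: d1:11  d2:11  d3:6  d4:6  d5:0  d6:0  d7:0 → peak 11
P@3: d1:11  d2:8  d3:6  d4:6  d5:3  d6:0  d7:0 → peak 11
P@4: d1:11  d2:8  d3:3  d4:6  d5:3  d6:3  d7:0 → peak 11
P@5: d1:11  d2:8  d3:3  d4:3  d5:3  d6:3  d7:3 → peak 11
Best is P@2, peak 11.

11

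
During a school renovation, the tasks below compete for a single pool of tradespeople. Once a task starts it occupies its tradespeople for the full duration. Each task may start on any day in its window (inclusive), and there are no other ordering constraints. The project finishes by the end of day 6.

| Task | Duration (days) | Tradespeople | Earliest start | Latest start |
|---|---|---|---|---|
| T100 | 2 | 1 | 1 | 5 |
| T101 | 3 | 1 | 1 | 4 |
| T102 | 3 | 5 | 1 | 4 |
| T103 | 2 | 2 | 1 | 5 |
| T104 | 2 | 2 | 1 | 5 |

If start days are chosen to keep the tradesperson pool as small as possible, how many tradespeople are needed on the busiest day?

Early-start (T100@1, T101@1, T102@1, T103@1, T104@1) gives peak 11: d1:11  d2:11  d3:6  d4:0  d5:0  d6:0.
Shift T102→3.
Schedule T100@1, T101@1, T102@3, T103@1, T104@1: d1:6  d2:6  d3:6  d4:5  d5:5  d6:0 — peak 6.

6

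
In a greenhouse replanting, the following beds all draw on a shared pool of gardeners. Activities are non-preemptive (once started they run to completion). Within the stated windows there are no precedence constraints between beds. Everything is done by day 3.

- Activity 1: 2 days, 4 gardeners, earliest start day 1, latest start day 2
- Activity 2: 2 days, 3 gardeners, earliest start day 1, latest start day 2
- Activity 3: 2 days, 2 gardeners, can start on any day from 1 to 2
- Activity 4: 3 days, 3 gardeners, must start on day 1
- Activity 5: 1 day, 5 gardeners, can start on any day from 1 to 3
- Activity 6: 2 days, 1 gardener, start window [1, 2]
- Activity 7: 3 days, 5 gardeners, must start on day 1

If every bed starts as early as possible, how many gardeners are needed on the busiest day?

Early-start schedule: Activity 1@1, Activity 2@1, Activity 3@1, Activity 4@1, Activity 5@1, Activity 6@1, Activity 7@1.
Load per day: day 1: 23, day 2: 18, day 3: 8.
Peak is 23.

23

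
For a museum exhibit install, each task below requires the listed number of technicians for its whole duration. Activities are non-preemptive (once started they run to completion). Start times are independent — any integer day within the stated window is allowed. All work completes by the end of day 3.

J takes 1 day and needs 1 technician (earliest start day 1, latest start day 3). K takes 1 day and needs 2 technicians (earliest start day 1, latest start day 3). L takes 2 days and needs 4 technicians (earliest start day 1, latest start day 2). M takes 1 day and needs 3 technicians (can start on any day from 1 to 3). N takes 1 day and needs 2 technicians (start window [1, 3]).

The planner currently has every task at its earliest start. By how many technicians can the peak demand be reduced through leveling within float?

6

Early-start peak: d1:12  d2:4  d3:0 ⇒ 12.
Leveled (J@1, K@1, L@2, M@1, N@2): d1:6  d2:6  d3:4 ⇒ 6.
Reduction 12 − 6 = 6.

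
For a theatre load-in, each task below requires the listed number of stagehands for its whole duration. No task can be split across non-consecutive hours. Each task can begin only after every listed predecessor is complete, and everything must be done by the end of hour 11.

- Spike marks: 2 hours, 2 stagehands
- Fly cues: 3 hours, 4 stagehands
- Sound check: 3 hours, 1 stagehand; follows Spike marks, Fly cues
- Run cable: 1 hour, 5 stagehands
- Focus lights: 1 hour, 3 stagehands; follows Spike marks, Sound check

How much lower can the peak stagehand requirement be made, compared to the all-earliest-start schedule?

6

Early-start peak: h1:11  h2:6  h3:4  h4:1  h5:1  h6:1  h7:3  h8:0  h9:0  h10:0  h11:0 ⇒ 11.
Leveled (Spike marks@1, Fly cues@3, Sound check@6, Run cable@9, Focus lights@10): h1:2  h2:2  h3:4  h4:4  h5:4  h6:1  h7:1  h8:1  h9:5  h10:3  h11:0 ⇒ 5.
Reduction 11 − 5 = 6.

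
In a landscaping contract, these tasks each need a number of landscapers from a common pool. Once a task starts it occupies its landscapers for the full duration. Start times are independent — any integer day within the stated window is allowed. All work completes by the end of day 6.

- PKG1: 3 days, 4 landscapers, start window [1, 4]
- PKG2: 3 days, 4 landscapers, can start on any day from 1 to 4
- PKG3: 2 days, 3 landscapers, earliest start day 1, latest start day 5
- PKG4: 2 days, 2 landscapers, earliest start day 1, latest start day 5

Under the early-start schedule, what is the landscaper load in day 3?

8

At early start, day 3 has: PKG1, PKG2.
Demand: 4 + 4 = 8.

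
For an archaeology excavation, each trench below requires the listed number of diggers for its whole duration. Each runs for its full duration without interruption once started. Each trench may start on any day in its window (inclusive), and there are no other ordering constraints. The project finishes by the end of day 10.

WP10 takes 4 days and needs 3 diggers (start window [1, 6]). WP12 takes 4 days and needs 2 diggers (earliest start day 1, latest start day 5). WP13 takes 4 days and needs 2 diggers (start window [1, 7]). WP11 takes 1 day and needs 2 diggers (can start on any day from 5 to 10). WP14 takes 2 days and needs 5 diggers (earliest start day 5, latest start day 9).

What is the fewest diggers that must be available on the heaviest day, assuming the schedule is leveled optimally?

5

Early-start (WP10@1, WP12@1, WP13@1, WP11@5, WP14@5) gives peak 7: d1:7  d2:7  d3:7  d4:7  d5:7  d6:5  d7:0  d8:0  d9:0  d10:0.
Shift WP13→5, WP14→9.
Schedule WP10@1, WP12@1, WP13@5, WP11@5, WP14@9: d1:5  d2:5  d3:5  d4:5  d5:4  d6:2  d7:2  d8:2  d9:5  d10:5 — peak 5.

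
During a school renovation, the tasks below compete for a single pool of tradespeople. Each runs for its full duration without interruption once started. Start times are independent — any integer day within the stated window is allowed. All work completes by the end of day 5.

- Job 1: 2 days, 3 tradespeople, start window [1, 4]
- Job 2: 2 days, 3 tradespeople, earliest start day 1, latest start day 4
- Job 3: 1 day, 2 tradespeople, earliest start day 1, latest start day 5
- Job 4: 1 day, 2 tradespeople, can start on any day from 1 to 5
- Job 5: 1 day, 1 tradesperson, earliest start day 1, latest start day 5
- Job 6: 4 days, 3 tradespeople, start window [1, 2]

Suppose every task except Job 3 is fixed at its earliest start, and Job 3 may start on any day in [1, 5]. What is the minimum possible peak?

Job 3@1: d1:14  d2:9  d3:3  d4:3  d5:0 → peak 14
Job 3@2: d1:12  d2:11  d3:3  d4:3  d5:0 → peak 12
Job 3@3: d1:12  d2:9  d3:5  d4:3  d5:0 → peak 12
Job 3@4: d1:12  d2:9  d3:3  d4:5  d5:0 → peak 12
Job 3@5: d1:12  d2:9  d3:3  d4:3  d5:2 → peak 12
Best is Job 3@2, peak 12.

12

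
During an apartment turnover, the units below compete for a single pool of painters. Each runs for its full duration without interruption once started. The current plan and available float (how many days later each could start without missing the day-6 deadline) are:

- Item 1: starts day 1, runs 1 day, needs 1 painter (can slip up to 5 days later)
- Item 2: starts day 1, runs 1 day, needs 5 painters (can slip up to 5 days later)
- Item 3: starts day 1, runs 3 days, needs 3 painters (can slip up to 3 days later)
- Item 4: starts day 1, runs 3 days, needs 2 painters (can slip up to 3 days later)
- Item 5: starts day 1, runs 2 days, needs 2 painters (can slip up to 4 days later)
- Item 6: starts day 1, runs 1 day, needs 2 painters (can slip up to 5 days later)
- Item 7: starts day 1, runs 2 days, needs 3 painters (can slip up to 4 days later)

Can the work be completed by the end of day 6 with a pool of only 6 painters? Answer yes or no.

yes

Schedule Item 1@1, Item 2@1, Item 3@2, Item 4@4, Item 5@5, Item 6@5, Item 7@2: d1:6  d2:6  d3:6  d4:5  d5:6  d6:4 — peak 6 ≤ 6.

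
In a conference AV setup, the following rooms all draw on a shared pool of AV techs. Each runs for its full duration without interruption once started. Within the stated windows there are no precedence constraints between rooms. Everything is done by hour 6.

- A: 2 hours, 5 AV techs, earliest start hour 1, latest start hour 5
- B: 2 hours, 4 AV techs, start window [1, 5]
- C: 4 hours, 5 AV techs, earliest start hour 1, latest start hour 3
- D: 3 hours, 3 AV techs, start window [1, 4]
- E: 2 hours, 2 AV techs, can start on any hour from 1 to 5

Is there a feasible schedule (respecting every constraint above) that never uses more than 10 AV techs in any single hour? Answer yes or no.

Schedule A@1, B@1, C@3, D@3, E@3: h1:9  h2:9  h3:10  h4:10  h5:8  h6:5 — peak 10 ≤ 10.

yes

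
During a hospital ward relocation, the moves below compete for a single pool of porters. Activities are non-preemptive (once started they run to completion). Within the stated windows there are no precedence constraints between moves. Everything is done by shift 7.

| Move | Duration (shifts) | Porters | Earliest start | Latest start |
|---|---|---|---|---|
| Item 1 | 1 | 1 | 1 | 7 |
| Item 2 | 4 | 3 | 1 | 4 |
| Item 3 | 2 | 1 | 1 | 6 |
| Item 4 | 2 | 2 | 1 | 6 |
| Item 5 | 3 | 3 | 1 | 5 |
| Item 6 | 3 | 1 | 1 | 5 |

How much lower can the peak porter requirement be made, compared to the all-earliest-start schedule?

6

Early-start peak: s1:11  s2:10  s3:7  s4:3  s5:0  s6:0  s7:0 ⇒ 11.
Leveled (Item 1@1, Item 2@1, Item 3@1, Item 4@3, Item 5@5, Item 6@5): s1:5  s2:4  s3:5  s4:5  s5:4  s6:4  s7:4 ⇒ 5.
Reduction 11 − 5 = 6.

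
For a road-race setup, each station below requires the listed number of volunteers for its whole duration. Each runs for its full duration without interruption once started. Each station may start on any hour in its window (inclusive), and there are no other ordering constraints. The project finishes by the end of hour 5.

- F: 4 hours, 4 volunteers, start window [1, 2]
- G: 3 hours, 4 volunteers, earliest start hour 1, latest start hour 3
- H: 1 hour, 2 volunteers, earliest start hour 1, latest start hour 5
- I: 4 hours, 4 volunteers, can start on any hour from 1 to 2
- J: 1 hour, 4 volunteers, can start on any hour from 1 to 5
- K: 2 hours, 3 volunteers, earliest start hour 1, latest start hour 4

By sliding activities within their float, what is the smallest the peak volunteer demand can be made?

Early-start (F@1, G@1, H@1, I@1, J@1, K@1) gives peak 21: h1:21  h2:15  h3:12  h4:8  h5:0.
Shift I→2, J→5, K→4.
Schedule F@1, G@1, H@1, I@2, J@5, K@4: h1:10  h2:12  h3:12  h4:11  h5:11 — peak 12.
Total volunteer-hours = 56 over 5 hours ⇒ peak ≥ ⌈56/5⌉ = 12, so 12 is optimal.

12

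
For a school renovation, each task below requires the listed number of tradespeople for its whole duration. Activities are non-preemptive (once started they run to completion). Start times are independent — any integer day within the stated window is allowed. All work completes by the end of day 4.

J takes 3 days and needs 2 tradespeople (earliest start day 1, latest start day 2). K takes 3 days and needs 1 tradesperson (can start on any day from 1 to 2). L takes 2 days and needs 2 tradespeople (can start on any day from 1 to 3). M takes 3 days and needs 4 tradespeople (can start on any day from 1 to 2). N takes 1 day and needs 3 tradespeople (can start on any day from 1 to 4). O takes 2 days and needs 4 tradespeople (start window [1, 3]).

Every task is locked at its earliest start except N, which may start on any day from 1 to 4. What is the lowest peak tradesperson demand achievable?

N@1: d1:16  d2:13  d3:7  d4:0 → peak 16
N@2: d1:13  d2:16  d3:7  d4:0 → peak 16
N@3: d1:13  d2:13  d3:10  d4:0 → peak 13
N@4: d1:13  d2:13  d3:7  d4:3 → peak 13
Best is N@3, peak 13.

13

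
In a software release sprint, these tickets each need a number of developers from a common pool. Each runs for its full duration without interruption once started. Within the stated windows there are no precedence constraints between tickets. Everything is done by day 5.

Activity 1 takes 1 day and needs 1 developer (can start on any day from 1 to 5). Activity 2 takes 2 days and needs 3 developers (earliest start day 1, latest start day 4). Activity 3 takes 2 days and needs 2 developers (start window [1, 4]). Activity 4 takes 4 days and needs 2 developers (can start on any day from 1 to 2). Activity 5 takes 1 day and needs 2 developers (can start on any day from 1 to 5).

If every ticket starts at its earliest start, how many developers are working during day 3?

At early start, day 3 has: Activity 4.
Demand: 2 = 2.

2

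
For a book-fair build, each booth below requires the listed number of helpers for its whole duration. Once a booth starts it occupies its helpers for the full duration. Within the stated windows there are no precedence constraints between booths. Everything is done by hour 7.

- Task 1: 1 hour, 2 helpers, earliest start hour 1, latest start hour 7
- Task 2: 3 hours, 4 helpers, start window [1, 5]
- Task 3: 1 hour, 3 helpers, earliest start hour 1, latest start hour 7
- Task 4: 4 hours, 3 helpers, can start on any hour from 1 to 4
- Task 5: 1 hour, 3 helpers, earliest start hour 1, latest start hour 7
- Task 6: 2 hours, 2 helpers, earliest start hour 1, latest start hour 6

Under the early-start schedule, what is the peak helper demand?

Early-start schedule: Task 1@1, Task 2@1, Task 3@1, Task 4@1, Task 5@1, Task 6@1.
Load per hour: hour 1: 17, hour 2: 9, hour 3: 7, hour 4: 3, hour 5: 0, hour 6: 0, hour 7: 0.
Peak is 17.

17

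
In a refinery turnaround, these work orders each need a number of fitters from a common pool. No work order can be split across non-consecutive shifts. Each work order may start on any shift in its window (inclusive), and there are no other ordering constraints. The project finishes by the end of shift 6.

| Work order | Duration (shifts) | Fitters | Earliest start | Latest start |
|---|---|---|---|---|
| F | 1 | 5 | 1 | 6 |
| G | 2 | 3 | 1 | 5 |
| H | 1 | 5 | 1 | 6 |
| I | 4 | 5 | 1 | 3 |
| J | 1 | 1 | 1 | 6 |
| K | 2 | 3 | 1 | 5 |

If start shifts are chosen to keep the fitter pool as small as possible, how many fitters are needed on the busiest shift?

8

Early-start (F@1, G@1, H@1, I@1, J@1, K@1) gives peak 22: s1:22  s2:11  s3:5  s4:5  s5:0  s6:0.
Shift H→2, I→3, J→3, K→4.
Schedule F@1, G@1, H@2, I@3, J@3, K@4: s1:8  s2:8  s3:6  s4:8  s5:8  s6:5 — peak 8.
Total fitter-shifts = 43 over 6 shifts ⇒ peak ≥ ⌈43/6⌉ = 8, so 8 is optimal.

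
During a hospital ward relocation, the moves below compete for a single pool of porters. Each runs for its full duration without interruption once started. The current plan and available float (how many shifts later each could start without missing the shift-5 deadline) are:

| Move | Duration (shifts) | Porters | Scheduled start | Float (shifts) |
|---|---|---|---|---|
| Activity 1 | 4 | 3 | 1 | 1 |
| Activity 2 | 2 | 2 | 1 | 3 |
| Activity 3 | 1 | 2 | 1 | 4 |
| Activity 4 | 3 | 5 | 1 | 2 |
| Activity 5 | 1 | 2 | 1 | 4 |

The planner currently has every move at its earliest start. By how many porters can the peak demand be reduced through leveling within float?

Early-start peak: s1:14  s2:10  s3:8  s4:3  s5:0 ⇒ 14.
Leveled (Activity 1@1, Activity 2@1, Activity 3@1, Activity 4@3, Activity 5@2): s1:7  s2:7  s3:8  s4:8  s5:5 ⇒ 8.
Reduction 14 − 8 = 6.

6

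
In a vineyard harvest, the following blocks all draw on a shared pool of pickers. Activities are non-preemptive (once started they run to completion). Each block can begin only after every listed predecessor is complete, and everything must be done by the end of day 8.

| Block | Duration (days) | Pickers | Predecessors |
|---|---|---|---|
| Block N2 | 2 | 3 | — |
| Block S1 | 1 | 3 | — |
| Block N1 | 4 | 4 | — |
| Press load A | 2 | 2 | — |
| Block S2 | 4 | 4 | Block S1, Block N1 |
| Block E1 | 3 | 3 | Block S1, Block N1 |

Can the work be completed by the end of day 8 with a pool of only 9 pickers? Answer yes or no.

Schedule Block N2@1, Block S1@3, Block N1@1, Press load A@4, Block S2@5, Block E1@6: d1:7  d2:7  d3:7  d4:6  d5:6  d6:7  d7:7  d8:7 — peak 7 ≤ 9.

yes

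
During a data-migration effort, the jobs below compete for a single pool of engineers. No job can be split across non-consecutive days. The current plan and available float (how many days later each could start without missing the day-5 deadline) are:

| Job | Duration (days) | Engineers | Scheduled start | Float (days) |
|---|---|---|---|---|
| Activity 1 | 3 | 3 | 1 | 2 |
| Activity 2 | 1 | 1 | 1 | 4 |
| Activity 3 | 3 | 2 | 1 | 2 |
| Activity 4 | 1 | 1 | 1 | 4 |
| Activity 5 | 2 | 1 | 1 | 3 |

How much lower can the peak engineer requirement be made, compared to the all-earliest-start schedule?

Early-start peak: d1:8  d2:6  d3:5  d4:0  d5:0 ⇒ 8.
Leveled (Activity 1@1, Activity 2@1, Activity 3@2, Activity 4@1, Activity 5@4): d1:5  d2:5  d3:5  d4:3  d5:1 ⇒ 5.
Reduction 8 − 5 = 3.

3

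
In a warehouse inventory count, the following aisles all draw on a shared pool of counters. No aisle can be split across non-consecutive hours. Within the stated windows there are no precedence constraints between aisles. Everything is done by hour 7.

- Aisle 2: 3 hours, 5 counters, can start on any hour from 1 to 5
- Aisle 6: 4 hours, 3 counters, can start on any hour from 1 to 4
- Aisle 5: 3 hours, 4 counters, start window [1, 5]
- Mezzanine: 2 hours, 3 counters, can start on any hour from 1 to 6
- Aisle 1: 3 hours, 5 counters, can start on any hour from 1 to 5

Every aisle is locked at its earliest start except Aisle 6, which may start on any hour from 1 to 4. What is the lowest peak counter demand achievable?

17

Aisle 6@1: h1:20  h2:20  h3:17  h4:3  h5:0  h6:0  h7:0 → peak 20
Aisle 6@2: h1:17  h2:20  h3:17  h4:3  h5:3  h6:0  h7:0 → peak 20
Aisle 6@3: h1:17  h2:17  h3:17  h4:3  h5:3  h6:3  h7:0 → peak 17
Aisle 6@4: h1:17  h2:17  h3:14  h4:3  h5:3  h6:3  h7:3 → peak 17
Best is Aisle 6@3, peak 17.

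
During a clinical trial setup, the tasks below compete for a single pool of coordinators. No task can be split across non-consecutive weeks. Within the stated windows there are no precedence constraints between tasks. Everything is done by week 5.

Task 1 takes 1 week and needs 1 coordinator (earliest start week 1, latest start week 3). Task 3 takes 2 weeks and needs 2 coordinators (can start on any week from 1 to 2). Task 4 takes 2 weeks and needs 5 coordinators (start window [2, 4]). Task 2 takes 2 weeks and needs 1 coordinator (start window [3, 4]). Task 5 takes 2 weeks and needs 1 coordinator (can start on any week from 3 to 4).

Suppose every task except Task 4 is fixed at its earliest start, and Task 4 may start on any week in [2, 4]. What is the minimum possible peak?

7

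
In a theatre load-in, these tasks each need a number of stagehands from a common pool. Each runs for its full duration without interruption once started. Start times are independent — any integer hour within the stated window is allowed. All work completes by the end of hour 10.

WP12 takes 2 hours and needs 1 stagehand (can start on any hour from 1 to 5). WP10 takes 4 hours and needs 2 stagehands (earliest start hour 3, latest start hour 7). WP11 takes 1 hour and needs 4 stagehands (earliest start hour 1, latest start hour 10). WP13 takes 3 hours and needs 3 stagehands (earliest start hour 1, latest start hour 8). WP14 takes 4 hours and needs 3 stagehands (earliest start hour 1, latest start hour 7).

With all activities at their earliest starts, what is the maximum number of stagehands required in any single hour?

Early-start schedule: WP12@1, WP10@3, WP11@1, WP13@1, WP14@1.
Load per hour: hour 1: 11, hour 2: 7, hour 3: 8, hour 4: 5, hour 5: 2, hour 6: 2, hour 7: 0, hour 8: 0, hour 9: 0, hour 10: 0.
Peak is 11.

11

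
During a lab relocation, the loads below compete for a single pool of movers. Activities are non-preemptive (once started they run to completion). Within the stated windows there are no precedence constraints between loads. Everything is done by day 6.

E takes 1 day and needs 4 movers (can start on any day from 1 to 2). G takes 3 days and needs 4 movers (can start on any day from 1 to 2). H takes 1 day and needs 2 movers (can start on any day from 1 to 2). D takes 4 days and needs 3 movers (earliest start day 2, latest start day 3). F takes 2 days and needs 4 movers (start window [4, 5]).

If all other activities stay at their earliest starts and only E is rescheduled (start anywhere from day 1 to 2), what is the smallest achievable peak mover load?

10

E@1: d1:10  d2:7  d3:7  d4:7  d5:7  d6:0 → peak 10
E@2: d1:6  d2:11  d3:7  d4:7  d5:7  d6:0 → peak 11
Best is E@1, peak 10.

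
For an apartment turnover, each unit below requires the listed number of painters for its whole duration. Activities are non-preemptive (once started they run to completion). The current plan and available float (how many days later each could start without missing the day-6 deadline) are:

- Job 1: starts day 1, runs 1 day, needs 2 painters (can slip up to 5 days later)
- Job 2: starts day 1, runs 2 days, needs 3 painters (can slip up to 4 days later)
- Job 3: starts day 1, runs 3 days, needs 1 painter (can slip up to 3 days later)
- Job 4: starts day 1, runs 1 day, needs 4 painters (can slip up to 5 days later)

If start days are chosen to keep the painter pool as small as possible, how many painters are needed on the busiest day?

Early-start (Job 1@1, Job 2@1, Job 3@1, Job 4@1) gives peak 10: d1:10  d2:4  d3:1  d4:0  d5:0  d6:0.
Shift Job 2→2, Job 4→4.
Schedule Job 1@1, Job 2@2, Job 3@1, Job 4@4: d1:3  d2:4  d3:4  d4:4  d5:0  d6:0 — peak 4.

4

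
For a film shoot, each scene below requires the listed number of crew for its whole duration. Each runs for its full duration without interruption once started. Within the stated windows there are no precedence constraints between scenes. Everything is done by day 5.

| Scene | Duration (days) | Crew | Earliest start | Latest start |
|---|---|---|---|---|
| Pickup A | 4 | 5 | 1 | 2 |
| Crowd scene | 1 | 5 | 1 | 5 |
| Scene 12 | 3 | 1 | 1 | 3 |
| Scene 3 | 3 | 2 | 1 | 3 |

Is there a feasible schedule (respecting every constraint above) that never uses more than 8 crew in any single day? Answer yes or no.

yes

Schedule Pickup A@1, Crowd scene@5, Scene 12@1, Scene 3@1: d1:8  d2:8  d3:8  d4:5  d5:5 — peak 8 ≤ 8.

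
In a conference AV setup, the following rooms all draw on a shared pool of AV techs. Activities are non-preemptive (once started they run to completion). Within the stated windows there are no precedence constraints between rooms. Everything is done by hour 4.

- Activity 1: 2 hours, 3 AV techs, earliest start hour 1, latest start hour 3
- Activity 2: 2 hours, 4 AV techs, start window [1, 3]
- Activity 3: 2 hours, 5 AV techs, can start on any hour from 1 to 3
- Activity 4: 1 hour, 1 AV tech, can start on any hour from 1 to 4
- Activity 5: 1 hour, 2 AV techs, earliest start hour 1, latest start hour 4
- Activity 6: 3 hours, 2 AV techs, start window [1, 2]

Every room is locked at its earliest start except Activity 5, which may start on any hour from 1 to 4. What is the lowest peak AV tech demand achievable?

Activity 5@1: h1:17  h2:14  h3:2  h4:0 → peak 17
Activity 5@2: h1:15  h2:16  h3:2  h4:0 → peak 16
Activity 5@3: h1:15  h2:14  h3:4  h4:0 → peak 15
Activity 5@4: h1:15  h2:14  h3:2  h4:2 → peak 15
Best is Activity 5@3, peak 15.

15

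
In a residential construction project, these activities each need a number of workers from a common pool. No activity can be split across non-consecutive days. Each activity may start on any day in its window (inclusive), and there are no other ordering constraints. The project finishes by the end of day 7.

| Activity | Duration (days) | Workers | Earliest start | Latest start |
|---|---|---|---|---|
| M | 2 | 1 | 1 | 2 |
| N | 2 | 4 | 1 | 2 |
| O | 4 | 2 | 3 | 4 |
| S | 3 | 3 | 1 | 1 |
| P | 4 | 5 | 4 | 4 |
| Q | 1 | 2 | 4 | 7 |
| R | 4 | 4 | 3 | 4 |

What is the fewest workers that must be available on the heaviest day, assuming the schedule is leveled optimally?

Early-start (M@1, N@1, O@3, S@1, P@4, Q@4, R@3) gives peak 13: d1:8  d2:8  d3:9  d4:13  d5:11  d6:11  d7:5.
Shift Q→7.
Schedule M@1, N@1, O@3, S@1, P@4, Q@7, R@3: d1:8  d2:8  d3:9  d4:11  d5:11  d6:11  d7:7 — peak 11.

11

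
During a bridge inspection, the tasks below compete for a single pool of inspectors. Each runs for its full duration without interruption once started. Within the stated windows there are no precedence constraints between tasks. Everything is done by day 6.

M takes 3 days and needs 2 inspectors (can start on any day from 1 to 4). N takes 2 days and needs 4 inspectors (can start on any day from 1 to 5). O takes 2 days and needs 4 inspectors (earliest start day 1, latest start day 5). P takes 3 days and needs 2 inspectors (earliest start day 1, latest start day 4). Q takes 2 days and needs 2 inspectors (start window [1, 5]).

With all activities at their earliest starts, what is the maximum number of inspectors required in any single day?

Early-start schedule: M@1, N@1, O@1, P@1, Q@1.
Load per day: day 1: 14, day 2: 14, day 3: 4, day 4: 0, day 5: 0, day 6: 0.
Peak is 14.

14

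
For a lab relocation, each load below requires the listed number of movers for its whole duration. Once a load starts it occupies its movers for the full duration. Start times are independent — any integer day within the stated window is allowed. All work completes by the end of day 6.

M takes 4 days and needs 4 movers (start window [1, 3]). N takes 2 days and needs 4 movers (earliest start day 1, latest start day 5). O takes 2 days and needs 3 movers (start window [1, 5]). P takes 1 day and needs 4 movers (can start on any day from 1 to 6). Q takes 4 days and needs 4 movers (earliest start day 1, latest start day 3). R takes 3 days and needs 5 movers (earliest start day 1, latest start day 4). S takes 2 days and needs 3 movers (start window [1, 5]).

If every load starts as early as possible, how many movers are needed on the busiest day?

27

Early-start schedule: M@1, N@1, O@1, P@1, Q@1, R@1, S@1.
Load per day: day 1: 27, day 2: 23, day 3: 13, day 4: 8, day 5: 0, day 6: 0.
Peak is 27.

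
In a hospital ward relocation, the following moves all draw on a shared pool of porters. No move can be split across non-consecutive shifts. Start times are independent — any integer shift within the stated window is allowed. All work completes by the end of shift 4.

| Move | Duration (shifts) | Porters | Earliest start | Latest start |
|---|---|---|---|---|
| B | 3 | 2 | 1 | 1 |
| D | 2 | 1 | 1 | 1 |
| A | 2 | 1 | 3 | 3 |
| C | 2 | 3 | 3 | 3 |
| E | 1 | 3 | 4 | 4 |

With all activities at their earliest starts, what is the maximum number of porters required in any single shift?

7

Early-start schedule: B@1, D@1, A@3, C@3, E@4.
Load per shift: shift 1: 3, shift 2: 3, shift 3: 6, shift 4: 7.
Peak is 7.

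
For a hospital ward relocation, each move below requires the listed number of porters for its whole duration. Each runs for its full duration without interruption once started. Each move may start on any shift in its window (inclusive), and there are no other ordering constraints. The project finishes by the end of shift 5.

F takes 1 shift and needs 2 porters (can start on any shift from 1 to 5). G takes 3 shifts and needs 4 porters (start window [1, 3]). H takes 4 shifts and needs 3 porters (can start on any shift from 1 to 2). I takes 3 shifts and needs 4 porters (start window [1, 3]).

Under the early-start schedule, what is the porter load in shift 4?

3

At early start, shift 4 has: H.
Demand: 3 = 3.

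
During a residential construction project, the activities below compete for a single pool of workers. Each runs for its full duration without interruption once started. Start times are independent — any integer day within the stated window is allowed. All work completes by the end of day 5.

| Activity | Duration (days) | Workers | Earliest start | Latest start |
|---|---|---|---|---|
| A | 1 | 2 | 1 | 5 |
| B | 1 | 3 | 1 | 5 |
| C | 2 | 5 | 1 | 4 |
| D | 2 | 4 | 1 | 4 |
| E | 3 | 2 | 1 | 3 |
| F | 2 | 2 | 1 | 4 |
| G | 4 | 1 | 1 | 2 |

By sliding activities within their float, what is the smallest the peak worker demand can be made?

8

Early-start (A@1, B@1, C@1, D@1, E@1, F@1, G@1) gives peak 19: d1:19  d2:14  d3:3  d4:1  d5:0.
Shift C→2, D→4, F→4.
Schedule A@1, B@1, C@2, D@4, E@1, F@4, G@1: d1:8  d2:8  d3:8  d4:7  d5:6 — peak 8.
Total worker-days = 37 over 5 days ⇒ peak ≥ ⌈37/5⌉ = 8, so 8 is optimal.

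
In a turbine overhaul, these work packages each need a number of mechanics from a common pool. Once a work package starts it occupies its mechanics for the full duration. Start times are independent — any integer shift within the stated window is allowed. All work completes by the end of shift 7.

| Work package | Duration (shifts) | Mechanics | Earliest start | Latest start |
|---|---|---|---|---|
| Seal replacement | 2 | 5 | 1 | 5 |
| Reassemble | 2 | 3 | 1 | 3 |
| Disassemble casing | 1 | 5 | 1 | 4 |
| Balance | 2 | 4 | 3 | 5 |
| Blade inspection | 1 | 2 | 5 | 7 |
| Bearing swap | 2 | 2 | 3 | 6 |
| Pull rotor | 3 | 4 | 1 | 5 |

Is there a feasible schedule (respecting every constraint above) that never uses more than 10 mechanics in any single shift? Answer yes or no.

Schedule Seal replacement@1, Reassemble@1, Disassemble casing@3, Balance@4, Blade inspection@6, Bearing swap@3, Pull rotor@5: s1:8  s2:8  s3:7  s4:6  s5:8  s6:6  s7:4 — peak 8 ≤ 10.

yes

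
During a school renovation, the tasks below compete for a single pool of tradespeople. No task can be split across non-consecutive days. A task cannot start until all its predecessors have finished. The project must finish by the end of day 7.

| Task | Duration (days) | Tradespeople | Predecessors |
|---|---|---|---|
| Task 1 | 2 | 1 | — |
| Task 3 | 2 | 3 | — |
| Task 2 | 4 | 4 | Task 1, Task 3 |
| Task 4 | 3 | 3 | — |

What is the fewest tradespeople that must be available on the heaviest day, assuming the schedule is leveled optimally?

7

Schedule Task 1@1, Task 3@1, Task 2@3, Task 4@1: d1:7  d2:7  d3:7  d4:4  d5:4  d6:4  d7:0 — peak 7.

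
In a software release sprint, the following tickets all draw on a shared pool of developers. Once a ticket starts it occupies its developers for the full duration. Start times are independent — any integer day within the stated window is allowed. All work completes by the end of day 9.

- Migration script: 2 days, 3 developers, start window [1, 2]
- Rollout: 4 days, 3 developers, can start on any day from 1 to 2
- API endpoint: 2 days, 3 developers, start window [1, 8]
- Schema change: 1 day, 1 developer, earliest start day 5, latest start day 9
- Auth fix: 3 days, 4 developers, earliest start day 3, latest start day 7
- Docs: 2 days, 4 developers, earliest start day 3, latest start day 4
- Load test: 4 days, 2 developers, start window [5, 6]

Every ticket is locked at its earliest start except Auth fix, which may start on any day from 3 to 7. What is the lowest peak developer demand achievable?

9

Auth fix@3: d1:9  d2:9  d3:11  d4:11  d5:7  d6:2  d7:2  d8:2  d9:0 → peak 11
Auth fix@4: d1:9  d2:9  d3:7  d4:11  d5:7  d6:6  d7:2  d8:2  d9:0 → peak 11
Auth fix@5: d1:9  d2:9  d3:7  d4:7  d5:7  d6:6  d7:6  d8:2  d9:0 → peak 9
Auth fix@6: d1:9  d2:9  d3:7  d4:7  d5:3  d6:6  d7:6  d8:6  d9:0 → peak 9
Auth fix@7: d1:9  d2:9  d3:7  d4:7  d5:3  d6:2  d7:6  d8:6  d9:4 → peak 9
Best is Auth fix@5, peak 9.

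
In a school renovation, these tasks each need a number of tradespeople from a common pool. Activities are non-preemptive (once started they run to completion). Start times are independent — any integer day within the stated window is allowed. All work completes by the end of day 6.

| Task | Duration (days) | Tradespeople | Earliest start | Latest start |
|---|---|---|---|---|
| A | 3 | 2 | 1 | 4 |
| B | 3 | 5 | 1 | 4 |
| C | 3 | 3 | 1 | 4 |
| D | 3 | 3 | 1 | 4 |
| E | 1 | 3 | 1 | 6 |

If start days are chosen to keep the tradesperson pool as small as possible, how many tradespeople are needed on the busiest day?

Early-start (A@1, B@1, C@1, D@1, E@1) gives peak 16: d1:16  d2:13  d3:13  d4:0  d5:0  d6:0.
Shift B→4, E→4.
Schedule A@1, B@4, C@1, D@1, E@4: d1:8  d2:8  d3:8  d4:8  d5:5  d6:5 — peak 8.

8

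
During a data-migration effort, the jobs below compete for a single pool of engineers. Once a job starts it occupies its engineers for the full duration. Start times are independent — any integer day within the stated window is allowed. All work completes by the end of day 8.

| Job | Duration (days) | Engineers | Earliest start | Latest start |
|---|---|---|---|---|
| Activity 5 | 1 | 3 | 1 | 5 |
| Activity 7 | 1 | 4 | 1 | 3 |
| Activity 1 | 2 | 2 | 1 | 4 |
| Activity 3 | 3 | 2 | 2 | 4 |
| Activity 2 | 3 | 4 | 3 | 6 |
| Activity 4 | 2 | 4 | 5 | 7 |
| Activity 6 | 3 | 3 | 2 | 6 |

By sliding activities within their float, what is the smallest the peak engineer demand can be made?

Early-start (Activity 5@1, Activity 7@1, Activity 1@1, Activity 3@2, Activity 2@3, Activity 4@5, Activity 6@2) gives peak 9: d1:9  d2:7  d3:9  d4:9  d5:8  d6:4  d7:0  d8:0.
Shift Activity 1→2, Activity 2→4, Activity 4→7, Activity 6→5.
Schedule Activity 5@1, Activity 7@1, Activity 1@2, Activity 3@2, Activity 2@4, Activity 4@7, Activity 6@5: d1:7  d2:4  d3:4  d4:6  d5:7  d6:7  d7:7  d8:4 — peak 7.

7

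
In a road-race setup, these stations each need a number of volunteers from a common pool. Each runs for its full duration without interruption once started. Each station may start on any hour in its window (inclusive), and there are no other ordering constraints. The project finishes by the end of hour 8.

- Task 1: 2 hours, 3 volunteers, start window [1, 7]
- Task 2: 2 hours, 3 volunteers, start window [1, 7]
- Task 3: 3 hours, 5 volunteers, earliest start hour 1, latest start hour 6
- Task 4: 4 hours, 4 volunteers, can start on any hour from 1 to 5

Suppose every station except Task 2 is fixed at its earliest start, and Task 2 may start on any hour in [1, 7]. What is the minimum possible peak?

12

Task 2@1: h1:15  h2:15  h3:9  h4:4  h5:0  h6:0  h7:0  h8:0 → peak 15
Task 2@2: h1:12  h2:15  h3:12  h4:4  h5:0  h6:0  h7:0  h8:0 → peak 15
Task 2@3: h1:12  h2:12  h3:12  h4:7  h5:0  h6:0  h7:0  h8:0 → peak 12
Task 2@4: h1:12  h2:12  h3:9  h4:7  h5:3  h6:0  h7:0  h8:0 → peak 12
Task 2@5: h1:12  h2:12  h3:9  h4:4  h5:3  h6:3  h7:0  h8:0 → peak 12
Task 2@6: h1:12  h2:12  h3:9  h4:4  h5:0  h6:3  h7:3  h8:0 → peak 12
Task 2@7: h1:12  h2:12  h3:9  h4:4  h5:0  h6:0  h7:3  h8:3 → peak 12
Best is Task 2@3, peak 12.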